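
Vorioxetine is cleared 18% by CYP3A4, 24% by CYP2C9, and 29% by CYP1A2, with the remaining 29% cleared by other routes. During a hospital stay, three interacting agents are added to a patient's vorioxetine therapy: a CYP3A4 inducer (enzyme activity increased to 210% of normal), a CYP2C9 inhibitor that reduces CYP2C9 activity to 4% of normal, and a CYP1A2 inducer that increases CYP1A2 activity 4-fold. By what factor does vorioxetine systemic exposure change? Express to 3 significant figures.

CYP3A4: 0.18 × 2.1 = 0.378
CYP2C9: 0.24 × 0.04 = 0.0096
CYP1A2: 0.29 × 4 = 1.16
Other: 0.29 (unchanged)
CL_new/CL_old = 0.378 + 0.0096 + 1.16 + 0.29 = 1.8376.
Net systemic exposure ratio = 1 / 1.8376 = 0.544.

0.544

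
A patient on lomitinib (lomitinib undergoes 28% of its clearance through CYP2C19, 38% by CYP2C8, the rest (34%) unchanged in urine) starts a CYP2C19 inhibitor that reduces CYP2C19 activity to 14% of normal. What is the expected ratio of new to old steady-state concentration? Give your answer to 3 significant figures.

The CYP2C19 pathway (28% of clearance) falls to 0.14× activity: 0.28 × 0.14 = 0.0392.
CYP2C8 (38%) and the residual 34% are unaffected.
Relative clearance = 0.0392 + 0.38 + 0.34 = 0.7592.
Steady-state concentration ratio = CL_old/CL_new = 1 / 0.7592 = 1.32.

1.32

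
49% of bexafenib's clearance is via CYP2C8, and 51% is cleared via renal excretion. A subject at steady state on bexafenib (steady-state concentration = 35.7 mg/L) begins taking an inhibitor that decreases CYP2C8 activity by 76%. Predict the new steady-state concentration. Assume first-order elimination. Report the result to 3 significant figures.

CYP2C8: 0.49 × 0.24 = 0.1176
Other: 0.51 (unchanged)
CL_new/CL_old = 0.1176 + 0.51 = 0.6276.
With dosing unchanged, steady-state concentration scales as 1/CL: 35.7 / 0.6276 = 56.9 mg/L.

56.9 mg/L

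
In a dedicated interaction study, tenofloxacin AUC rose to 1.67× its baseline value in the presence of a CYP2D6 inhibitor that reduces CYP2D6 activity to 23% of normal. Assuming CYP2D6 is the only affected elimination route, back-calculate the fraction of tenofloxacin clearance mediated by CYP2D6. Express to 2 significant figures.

0.52

CL'/CL = 1 / 1.67 = 0.5988
0.23·fm + (1 − fm) = 0.5988
fm = (0.5988 − 1) / (0.23 − 1) = 0.52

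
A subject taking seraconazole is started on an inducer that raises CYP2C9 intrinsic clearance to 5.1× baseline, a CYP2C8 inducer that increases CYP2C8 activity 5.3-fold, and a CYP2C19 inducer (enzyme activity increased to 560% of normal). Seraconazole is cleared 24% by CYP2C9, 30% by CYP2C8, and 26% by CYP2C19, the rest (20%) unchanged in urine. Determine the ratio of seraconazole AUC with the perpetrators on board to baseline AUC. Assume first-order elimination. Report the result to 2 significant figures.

0.22

CYP2C9: 0.24 × 5.1 = 1.224
CYP2C8: 0.3 × 5.3 = 1.59
CYP2C19: 0.26 × 5.6 = 1.456
Other: 0.2 (unchanged)
CL_new/CL_old = 1.224 + 1.59 + 1.456 + 0.2 = 4.47.
Because AUC varies inversely with clearance, the combined effect is 1 / 4.47 = 0.22.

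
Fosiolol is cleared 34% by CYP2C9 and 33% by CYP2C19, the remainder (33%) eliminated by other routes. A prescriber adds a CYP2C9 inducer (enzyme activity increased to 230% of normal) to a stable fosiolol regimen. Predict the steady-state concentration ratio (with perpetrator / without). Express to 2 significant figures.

0.69

CYP2C9: 0.34 × 2.3 = 0.782
CYP2C19: 0.33 (unchanged)
Other: 0.33 (unchanged)
CL_new/CL_old = 0.782 + 0.33 + 0.33 = 1.442.
Steady-state concentration is inversely proportional to clearance, so the fold-change is 1 / 1.442 = 0.69.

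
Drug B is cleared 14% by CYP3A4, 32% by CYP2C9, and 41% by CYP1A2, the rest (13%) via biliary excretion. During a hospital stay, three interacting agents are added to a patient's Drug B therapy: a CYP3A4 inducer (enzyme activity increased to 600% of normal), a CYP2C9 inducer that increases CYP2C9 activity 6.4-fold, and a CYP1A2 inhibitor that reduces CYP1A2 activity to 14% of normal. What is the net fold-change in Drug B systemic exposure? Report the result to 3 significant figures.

CYP3A4: 0.14 × 6 = 0.84
CYP2C9: 0.32 × 6.4 = 2.048
CYP1A2: 0.41 × 0.14 = 0.0574
Other: 0.13 (unchanged)
New clearance relative to baseline: 0.84 + 2.048 + 0.0574 + 0.13 = 3.0754.
Systemic exposure ∝ 1/CL: fold-change = 1 / 3.0754 = 0.325.

0.325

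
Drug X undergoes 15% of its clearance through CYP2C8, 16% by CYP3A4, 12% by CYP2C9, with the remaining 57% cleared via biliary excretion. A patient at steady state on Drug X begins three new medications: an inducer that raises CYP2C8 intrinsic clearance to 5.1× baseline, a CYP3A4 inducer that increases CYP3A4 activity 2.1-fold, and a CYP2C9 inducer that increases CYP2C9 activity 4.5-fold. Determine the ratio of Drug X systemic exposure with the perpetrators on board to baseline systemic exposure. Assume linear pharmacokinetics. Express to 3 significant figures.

0.452

The CYP2C8 pathway (15% of clearance) rises to 5.1× activity: 0.15 × 5.1 = 0.765.
The CYP3A4 pathway (16% of clearance) increases to 2.1× activity: 0.16 × 2.1 = 0.336.
The CYP2C9 pathway (12% of clearance) increases to 4.5× activity: 0.12 × 4.5 = 0.54.
The remaining 57% of clearance is unaffected.
CL_new/CL_old = 0.765 + 0.336 + 0.54 + 0.57 = 2.211.
Because systemic exposure varies inversely with clearance, the combined effect is 1 / 2.211 = 0.452.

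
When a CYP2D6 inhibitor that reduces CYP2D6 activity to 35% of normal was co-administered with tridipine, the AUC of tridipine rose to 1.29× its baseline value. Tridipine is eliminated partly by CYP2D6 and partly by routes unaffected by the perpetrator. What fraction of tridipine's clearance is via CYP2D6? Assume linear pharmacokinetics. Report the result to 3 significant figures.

0.346

CL'/CL = 1 / 1.29 = 0.7752
0.35·fm + (1 − fm) = 0.7752
fm = (0.7752 − 1) / (0.35 − 1) = 0.346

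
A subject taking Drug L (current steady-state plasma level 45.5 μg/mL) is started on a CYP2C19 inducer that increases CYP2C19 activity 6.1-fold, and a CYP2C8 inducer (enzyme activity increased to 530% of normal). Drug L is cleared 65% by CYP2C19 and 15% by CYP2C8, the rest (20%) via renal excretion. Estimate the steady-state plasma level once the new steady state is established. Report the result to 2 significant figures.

The CYP2C19 pathway (65% of clearance) is boosted to 6.1× activity: 0.65 × 6.1 = 3.965.
The CYP2C8 pathway (15% of clearance) increases to 5.3× activity: 0.15 × 5.3 = 0.795.
The remaining 20% of clearance is unaffected.
Relative clearance = 3.965 + 0.795 + 0.2 = 4.96.
Steady-state plasma level ∝ 1/CL: new value = 45.5 / 4.96 = 9.2 μg/mL.

9.2 μg/mL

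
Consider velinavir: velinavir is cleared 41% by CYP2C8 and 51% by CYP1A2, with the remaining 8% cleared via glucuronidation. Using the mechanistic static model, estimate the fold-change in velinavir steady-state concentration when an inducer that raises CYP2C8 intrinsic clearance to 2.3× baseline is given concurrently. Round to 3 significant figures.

0.652

The CYP2C8 pathway (41% of clearance) increases to 2.3× activity: 0.41 × 2.3 = 0.943.
CYP1A2 (51%) and the residual 8% are unaffected.
Relative clearance = 0.943 + 0.51 + 0.08 = 1.533.
Steady-state concentration is inversely proportional to clearance, so the fold-change is 1 / 1.533 = 0.652.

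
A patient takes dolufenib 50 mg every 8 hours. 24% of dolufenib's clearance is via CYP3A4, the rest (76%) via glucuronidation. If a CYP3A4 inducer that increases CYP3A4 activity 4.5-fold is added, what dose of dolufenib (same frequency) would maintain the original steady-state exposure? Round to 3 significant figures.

CYP3A4: 0.24 × 4.5 = 1.08
Other: 0.76 (unchanged)
Relative clearance = 1.08 + 0.76 = 1.84.
Css,avg = (dose rate)/CL, so holding Css fixed requires dose ∝ CL: 50 × 1.84 = 92.0 mg.

92.0 mg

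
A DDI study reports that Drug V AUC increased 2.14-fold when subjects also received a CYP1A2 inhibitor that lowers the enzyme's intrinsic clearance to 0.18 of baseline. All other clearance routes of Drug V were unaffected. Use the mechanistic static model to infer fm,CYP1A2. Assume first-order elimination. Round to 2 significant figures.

CL'/CL = 1 / 2.14 = 0.4673
0.18·fm + (1 − fm) = 0.4673
fm = (0.4673 − 1) / (0.18 − 1) = 0.65

0.65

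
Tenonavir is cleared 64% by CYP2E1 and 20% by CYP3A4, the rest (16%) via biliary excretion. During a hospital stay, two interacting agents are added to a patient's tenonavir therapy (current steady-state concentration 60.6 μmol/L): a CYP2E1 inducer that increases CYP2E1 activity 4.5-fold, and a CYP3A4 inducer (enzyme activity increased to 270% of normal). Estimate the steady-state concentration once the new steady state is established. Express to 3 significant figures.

The CYP2E1 pathway (64% of clearance) increases to 4.5× activity: 0.64 × 4.5 = 2.88.
The CYP3A4 pathway (20% of clearance) is boosted to 2.7× activity: 0.2 × 2.7 = 0.54.
Non-CYP routes (16%) are unchanged.
CL_new/CL_old = 2.88 + 0.54 + 0.16 = 3.58.
Steady-state concentration ∝ 1/CL: new value = 60.6 / 3.58 = 16.9 μmol/L.

16.9 μmol/L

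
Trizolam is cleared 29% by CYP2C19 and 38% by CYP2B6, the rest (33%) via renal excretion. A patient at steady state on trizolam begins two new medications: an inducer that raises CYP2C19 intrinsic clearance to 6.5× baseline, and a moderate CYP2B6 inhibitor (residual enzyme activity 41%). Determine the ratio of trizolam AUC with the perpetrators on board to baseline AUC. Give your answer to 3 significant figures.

CYP2C19: 0.29 × 6.5 = 1.885
CYP2B6: 0.38 × 0.41 = 0.1558
Other: 0.33 (unchanged)
Relative clearance = 1.885 + 0.1558 + 0.33 = 2.3708.
Net AUC ratio = 1 / 2.3708 = 0.422.

0.422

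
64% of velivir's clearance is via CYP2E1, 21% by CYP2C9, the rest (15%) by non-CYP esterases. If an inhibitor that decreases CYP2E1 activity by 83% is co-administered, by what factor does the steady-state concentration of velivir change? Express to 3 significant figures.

2.13

The CYP2E1 pathway (64% of clearance) is reduced to 0.17× activity: 0.64 × 0.17 = 0.1088.
CYP2C9 (21%) and the residual 15% are unaffected.
Relative clearance = 0.1088 + 0.21 + 0.15 = 0.4688.
Steady-state concentration is inversely proportional to clearance, so the fold-change is 1 / 0.4688 = 2.13.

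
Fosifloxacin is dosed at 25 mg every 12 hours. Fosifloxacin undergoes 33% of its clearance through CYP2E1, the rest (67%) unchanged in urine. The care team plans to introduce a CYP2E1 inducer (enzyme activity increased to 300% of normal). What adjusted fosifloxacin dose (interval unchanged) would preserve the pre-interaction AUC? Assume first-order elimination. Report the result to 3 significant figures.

CYP2E1: 0.33 × 3 = 0.99
Other: 0.67 (unchanged)
CL_new/CL_old = 0.99 + 0.67 = 1.66.
To maintain the same steady-state level, dose must scale with clearance: new dose = 25 × 1.66 = 41.5 mg.

41.5 mg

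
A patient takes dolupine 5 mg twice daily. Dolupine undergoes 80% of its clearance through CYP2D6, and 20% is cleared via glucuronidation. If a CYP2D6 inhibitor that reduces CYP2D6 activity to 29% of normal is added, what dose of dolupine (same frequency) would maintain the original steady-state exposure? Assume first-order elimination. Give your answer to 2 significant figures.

CYP2D6: 0.8 × 0.29 = 0.232
Other: 0.2 (unchanged)
CL_new/CL_old = 0.232 + 0.2 = 0.432.
To maintain the same steady-state level, dose must scale with clearance: new dose = 5 × 0.432 = 2.2 mg.

2.2 mg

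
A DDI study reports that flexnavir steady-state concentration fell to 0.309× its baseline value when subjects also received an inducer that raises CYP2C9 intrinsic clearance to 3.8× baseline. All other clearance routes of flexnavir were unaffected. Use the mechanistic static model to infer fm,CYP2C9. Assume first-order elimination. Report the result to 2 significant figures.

CL'/CL = 1 / 0.309 = 3.236
3.8·fm + (1 − fm) = 3.236
fm = (3.236 − 1) / (3.8 − 1) = 0.80

0.80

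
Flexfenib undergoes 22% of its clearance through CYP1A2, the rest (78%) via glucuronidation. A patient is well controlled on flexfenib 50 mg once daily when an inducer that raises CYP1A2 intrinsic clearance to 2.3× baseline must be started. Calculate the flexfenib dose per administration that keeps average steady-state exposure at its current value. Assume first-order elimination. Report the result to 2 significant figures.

64 mg

The CYP1A2 pathway (22% of clearance) increases to 2.3× activity: 0.22 × 2.3 = 0.506.
Non-CYP routes (78%) are unchanged.
New clearance relative to baseline: 0.506 + 0.78 = 1.286.
To maintain the same steady-state level, dose must scale with clearance: new dose = 50 × 1.286 = 64 mg.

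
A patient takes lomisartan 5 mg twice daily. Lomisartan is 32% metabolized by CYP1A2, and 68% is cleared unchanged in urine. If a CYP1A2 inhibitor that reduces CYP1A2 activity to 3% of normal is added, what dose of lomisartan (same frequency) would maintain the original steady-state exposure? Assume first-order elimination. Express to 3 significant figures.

The CYP1A2 pathway (32% of clearance) is reduced to 0.03× activity: 0.32 × 0.03 = 0.0096.
The remaining 68% of clearance is unaffected.
New clearance relative to baseline: 0.0096 + 0.68 = 0.6896.
To maintain the same steady-state level, dose must scale with clearance: new dose = 5 × 0.6896 = 3.45 mg.

3.45 mg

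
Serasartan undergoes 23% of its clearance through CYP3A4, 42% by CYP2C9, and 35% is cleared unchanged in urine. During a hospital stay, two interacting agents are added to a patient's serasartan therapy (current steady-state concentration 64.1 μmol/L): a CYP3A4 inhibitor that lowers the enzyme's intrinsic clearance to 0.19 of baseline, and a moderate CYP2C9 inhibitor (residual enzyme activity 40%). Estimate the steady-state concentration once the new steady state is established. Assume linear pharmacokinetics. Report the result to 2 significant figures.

The CYP3A4 pathway (23% of clearance) is reduced to 0.19× activity: 0.23 × 0.19 = 0.0437.
The CYP2C9 pathway (42% of clearance) drops to 0.4× activity: 0.42 × 0.4 = 0.168.
The remaining 35% of clearance is unaffected.
CL_new/CL_old = 0.0437 + 0.168 + 0.35 = 0.5617.
New steady-state concentration = 64.1 / 0.5617 = 1.1 × 10² μmol/L (concentration scales inversely with clearance).

1.1 × 10² μmol/L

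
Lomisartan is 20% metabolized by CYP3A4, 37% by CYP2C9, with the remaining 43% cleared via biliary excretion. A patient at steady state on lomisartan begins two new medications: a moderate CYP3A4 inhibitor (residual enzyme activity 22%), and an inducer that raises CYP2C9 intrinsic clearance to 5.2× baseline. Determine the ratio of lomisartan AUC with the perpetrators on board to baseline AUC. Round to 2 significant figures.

0.42

The CYP3A4 pathway (20% of clearance) drops to 0.22× activity: 0.2 × 0.22 = 0.044.
The CYP2C9 pathway (37% of clearance) increases to 5.2× activity: 0.37 × 5.2 = 1.924.
Non-CYP routes (43%) are unchanged.
CL_new/CL_old = 0.044 + 1.924 + 0.43 = 2.398.
AUC ∝ 1/CL: fold-change = 1 / 2.398 = 0.42.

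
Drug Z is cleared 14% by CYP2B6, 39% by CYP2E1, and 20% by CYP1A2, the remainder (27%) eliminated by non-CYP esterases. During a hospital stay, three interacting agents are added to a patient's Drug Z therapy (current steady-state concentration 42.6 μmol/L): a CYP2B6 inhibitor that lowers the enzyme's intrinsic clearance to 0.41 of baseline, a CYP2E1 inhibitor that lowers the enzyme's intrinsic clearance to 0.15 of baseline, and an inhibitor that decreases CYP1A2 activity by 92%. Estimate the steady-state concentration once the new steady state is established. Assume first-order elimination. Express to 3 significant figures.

The CYP2B6 pathway (14% of clearance) falls to 0.41× activity: 0.14 × 0.41 = 0.0574.
The CYP2E1 pathway (39% of clearance) falls to 0.15× activity: 0.39 × 0.15 = 0.0585.
The CYP1A2 pathway (20% of clearance) is reduced to 0.08× activity: 0.2 × 0.08 = 0.016.
Non-CYP routes (27%) are unchanged.
CL_new/CL_old = 0.0574 + 0.0585 + 0.016 + 0.27 = 0.4019.
Dividing the baseline by the relative clearance: 42.6 / 0.4019 = 106 μmol/L.

106 μmol/L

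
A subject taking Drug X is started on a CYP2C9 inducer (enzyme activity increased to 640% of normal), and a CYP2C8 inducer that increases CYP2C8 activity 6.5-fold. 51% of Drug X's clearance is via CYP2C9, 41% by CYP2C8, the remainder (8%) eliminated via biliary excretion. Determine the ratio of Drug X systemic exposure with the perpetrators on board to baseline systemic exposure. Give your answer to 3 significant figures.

0.166

CYP2C9: 0.51 × 6.4 = 3.264
CYP2C8: 0.41 × 6.5 = 2.665
Other: 0.08 (unchanged)
Relative clearance = 3.264 + 2.665 + 0.08 = 6.009.
Because systemic exposure varies inversely with clearance, the combined effect is 1 / 6.009 = 0.166.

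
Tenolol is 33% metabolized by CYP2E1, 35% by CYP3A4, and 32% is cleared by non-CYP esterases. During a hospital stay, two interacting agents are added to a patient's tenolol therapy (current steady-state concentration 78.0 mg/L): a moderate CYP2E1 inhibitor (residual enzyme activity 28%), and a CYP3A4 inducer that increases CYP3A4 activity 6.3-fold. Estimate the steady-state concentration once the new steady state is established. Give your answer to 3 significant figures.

CYP2E1: 0.33 × 0.28 = 0.0924
CYP3A4: 0.35 × 6.3 = 2.205
Other: 0.32 (unchanged)
CL_new/CL_old = 0.0924 + 2.205 + 0.32 = 2.6174.
New steady-state concentration = 78.0 / 2.6174 = 29.8 mg/L (concentration scales inversely with clearance).

29.8 mg/L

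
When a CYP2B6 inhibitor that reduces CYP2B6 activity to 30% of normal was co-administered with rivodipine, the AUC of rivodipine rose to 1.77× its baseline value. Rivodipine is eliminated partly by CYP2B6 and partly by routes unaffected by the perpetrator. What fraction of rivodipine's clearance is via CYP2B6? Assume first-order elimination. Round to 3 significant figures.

CL'/CL = 1 / 1.77 = 0.565
0.3·fm + (1 − fm) = 0.565
fm = (0.565 − 1) / (0.3 − 1) = 0.621

0.621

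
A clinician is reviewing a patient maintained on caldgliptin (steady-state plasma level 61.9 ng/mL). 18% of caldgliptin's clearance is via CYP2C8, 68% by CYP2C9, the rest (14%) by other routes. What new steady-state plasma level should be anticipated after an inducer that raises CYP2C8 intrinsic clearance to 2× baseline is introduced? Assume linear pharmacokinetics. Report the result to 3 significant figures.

CYP2C8: 0.18 × 2 = 0.36
CYP2C9: 0.68 (unchanged)
Other: 0.14 (unchanged)
New clearance relative to baseline: 0.36 + 0.68 + 0.14 = 1.18.
Steady-state plasma level ∝ 1/CL, so new value = 61.9 / 1.18 = 52.5 ng/mL.

52.5 ng/mL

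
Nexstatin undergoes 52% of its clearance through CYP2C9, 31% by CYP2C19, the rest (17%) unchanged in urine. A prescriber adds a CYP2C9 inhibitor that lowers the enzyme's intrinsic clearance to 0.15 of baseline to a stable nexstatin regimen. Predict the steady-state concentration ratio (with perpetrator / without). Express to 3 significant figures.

1.79

CYP2C9: 0.52 × 0.15 = 0.078
CYP2C19: 0.31 (unchanged)
Other: 0.17 (unchanged)
Relative clearance = 0.078 + 0.31 + 0.17 = 0.558.
Since steady-state concentration ∝ 1/CL, the ratio is 1 / 0.558 = 1.79.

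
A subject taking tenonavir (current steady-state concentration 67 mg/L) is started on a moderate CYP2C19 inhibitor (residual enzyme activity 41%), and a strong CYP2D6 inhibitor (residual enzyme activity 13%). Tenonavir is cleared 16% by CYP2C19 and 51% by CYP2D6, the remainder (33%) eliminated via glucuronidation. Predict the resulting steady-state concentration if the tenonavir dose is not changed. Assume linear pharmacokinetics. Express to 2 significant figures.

1.5 × 10² mg/L

CYP2C19: 0.16 × 0.41 = 0.0656
CYP2D6: 0.51 × 0.13 = 0.0663
Other: 0.33 (unchanged)
New clearance relative to baseline: 0.0656 + 0.0663 + 0.33 = 0.4619.
Steady-state concentration ∝ 1/CL: new value = 67 / 0.4619 = 1.5 × 10² mg/L.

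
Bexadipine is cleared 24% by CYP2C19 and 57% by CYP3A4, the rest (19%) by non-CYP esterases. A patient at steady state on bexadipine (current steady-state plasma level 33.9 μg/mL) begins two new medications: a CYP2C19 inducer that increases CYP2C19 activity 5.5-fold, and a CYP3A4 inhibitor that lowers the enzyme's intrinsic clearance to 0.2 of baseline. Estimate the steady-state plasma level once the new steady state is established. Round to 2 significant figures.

The CYP2C19 pathway (24% of clearance) is boosted to 5.5× activity: 0.24 × 5.5 = 1.32.
The CYP3A4 pathway (57% of clearance) is reduced to 0.2× activity: 0.57 × 0.2 = 0.114.
The remaining 19% of clearance is unaffected.
Relative clearance = 1.32 + 0.114 + 0.19 = 1.624.
New steady-state plasma level = 33.9 / 1.624 = 21 μg/mL (concentration scales inversely with clearance).

21 μg/mL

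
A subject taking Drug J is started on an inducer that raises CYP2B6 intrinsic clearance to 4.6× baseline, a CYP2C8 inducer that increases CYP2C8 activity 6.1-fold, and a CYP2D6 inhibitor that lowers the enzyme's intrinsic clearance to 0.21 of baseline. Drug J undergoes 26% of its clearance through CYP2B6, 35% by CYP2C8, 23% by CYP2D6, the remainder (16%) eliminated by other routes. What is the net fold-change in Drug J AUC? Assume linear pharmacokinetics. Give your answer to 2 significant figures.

The CYP2B6 pathway (26% of clearance) increases to 4.6× activity: 0.26 × 4.6 = 1.196.
The CYP2C8 pathway (35% of clearance) rises to 6.1× activity: 0.35 × 6.1 = 2.135.
The CYP2D6 pathway (23% of clearance) is reduced to 0.21× activity: 0.23 × 0.21 = 0.0483.
Non-CYP routes (16%) are unchanged.
Relative clearance = 1.196 + 2.135 + 0.0483 + 0.16 = 3.5393.
AUC ∝ 1/CL: fold-change = 1 / 3.5393 = 0.28.

0.28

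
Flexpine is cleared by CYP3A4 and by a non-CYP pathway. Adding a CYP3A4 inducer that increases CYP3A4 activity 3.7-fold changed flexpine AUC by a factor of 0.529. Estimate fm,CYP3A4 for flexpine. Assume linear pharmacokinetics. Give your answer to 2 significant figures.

0.33

CL'/CL = 1 / 0.529 = 1.89
3.7·fm + (1 − fm) = 1.89
fm = (1.89 − 1) / (3.7 − 1) = 0.33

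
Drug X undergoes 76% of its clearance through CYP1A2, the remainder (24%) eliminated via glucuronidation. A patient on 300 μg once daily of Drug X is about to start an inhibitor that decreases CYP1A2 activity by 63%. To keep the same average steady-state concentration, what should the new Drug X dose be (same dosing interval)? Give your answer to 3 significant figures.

The CYP1A2 pathway (76% of clearance) is reduced to 0.37× activity: 0.76 × 0.37 = 0.2812.
Non-CYP routes (24%) are unchanged.
Relative clearance = 0.2812 + 0.24 = 0.5212.
Css,avg = (dose rate)/CL, so holding Css fixed requires dose ∝ CL: 300 × 0.5212 = 156 μg.

156 μg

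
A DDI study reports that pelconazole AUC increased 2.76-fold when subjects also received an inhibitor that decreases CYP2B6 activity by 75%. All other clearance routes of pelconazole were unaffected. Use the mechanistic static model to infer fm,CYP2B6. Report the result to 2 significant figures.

0.85

CL'/CL = 1 / 2.76 = 0.3623
0.25·fm + (1 − fm) = 0.3623
fm = (0.3623 − 1) / (0.25 − 1) = 0.85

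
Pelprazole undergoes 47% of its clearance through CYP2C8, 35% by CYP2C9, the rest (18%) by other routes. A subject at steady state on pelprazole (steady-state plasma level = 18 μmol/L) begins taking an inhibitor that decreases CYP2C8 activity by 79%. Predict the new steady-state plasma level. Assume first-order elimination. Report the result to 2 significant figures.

CYP2C8: 0.47 × 0.21 = 0.0987
CYP2C9: 0.35 (unchanged)
Other: 0.18 (unchanged)
New clearance relative to baseline: 0.0987 + 0.35 + 0.18 = 0.6287.
New steady-state plasma level = baseline ÷ relative clearance = 18 / 0.6287 = 29 μmol/L.

29 μmol/L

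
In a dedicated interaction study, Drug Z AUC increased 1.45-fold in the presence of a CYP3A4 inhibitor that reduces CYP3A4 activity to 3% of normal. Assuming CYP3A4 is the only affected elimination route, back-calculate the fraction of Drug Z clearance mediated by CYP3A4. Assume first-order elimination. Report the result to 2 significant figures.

CL'/CL = 1 / 1.45 = 0.6897
0.03·fm + (1 − fm) = 0.6897
fm = (0.6897 − 1) / (0.03 − 1) = 0.32

0.32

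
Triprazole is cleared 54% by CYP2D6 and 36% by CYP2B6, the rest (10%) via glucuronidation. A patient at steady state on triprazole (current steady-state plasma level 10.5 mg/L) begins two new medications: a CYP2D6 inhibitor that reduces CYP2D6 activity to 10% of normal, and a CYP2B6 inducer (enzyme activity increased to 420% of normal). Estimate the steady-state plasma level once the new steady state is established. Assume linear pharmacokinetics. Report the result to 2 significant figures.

The CYP2D6 pathway (54% of clearance) drops to 0.1× activity: 0.54 × 0.1 = 0.054.
The CYP2B6 pathway (36% of clearance) rises to 4.2× activity: 0.36 × 4.2 = 1.512.
The remaining 10% of clearance is unaffected.
CL_new/CL_old = 0.054 + 1.512 + 0.1 = 1.666.
Dividing the baseline by the relative clearance: 10.5 / 1.666 = 6.3 mg/L.

6.3 mg/L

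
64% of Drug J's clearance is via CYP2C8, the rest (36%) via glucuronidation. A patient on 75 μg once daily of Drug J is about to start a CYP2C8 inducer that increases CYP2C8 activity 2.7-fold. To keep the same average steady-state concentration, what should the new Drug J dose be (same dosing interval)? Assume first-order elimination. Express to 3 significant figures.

157 μg

CYP2C8: 0.64 × 2.7 = 1.728
Other: 0.36 (unchanged)
CL_new/CL_old = 1.728 + 0.36 = 2.088.
To maintain the same steady-state level, dose must scale with clearance: new dose = 75 × 2.088 = 157 μg.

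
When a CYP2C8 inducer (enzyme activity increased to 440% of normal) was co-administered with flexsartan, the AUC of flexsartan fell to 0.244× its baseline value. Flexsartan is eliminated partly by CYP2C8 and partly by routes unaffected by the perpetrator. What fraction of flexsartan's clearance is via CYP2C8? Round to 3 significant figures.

Call the CYP2C8 fraction fm. After the interaction, CL_new/CL_old = fm × 4.4 + (1 − fm).
AUC ratio = 1 / (new CL fraction), so new CL fraction = 1 / 0.244 = 4.098.
fm × 4.4 + 1 − fm = 4.098  ⇒  fm × (4.4 − 1) = 3.098  ⇒  fm = 0.911.

0.911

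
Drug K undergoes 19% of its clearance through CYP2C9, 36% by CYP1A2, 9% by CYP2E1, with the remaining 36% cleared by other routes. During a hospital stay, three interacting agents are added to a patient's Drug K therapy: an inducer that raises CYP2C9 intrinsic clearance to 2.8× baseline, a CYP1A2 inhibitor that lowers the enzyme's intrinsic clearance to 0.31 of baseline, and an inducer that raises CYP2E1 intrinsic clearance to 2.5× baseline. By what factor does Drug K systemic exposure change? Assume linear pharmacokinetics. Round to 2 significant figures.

0.81

CYP2C9: 0.19 × 2.8 = 0.532
CYP1A2: 0.36 × 0.31 = 0.1116
CYP2E1: 0.09 × 2.5 = 0.225
Other: 0.36 (unchanged)
Relative clearance = 0.532 + 0.1116 + 0.225 + 0.36 = 1.2286.
Net systemic exposure ratio = 1 / 1.2286 = 0.81.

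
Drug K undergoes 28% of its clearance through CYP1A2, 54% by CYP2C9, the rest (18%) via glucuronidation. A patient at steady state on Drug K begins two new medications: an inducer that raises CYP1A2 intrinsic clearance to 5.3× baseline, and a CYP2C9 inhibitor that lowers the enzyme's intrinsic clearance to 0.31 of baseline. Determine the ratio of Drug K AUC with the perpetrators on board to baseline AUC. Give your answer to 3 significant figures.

CYP1A2: 0.28 × 5.3 = 1.484
CYP2C9: 0.54 × 0.31 = 0.1674
Other: 0.18 (unchanged)
Relative clearance = 1.484 + 0.1674 + 0.18 = 1.8314.
AUC ∝ 1/CL: fold-change = 1 / 1.8314 = 0.546.

0.546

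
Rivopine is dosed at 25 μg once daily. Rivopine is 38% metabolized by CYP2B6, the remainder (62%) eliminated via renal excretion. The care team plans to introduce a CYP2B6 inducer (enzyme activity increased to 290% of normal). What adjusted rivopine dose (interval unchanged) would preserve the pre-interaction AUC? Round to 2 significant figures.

CYP2B6: 0.38 × 2.9 = 1.102
Other: 0.62 (unchanged)
Relative clearance = 1.102 + 0.62 = 1.722.
Css,avg = (dose rate)/CL, so holding Css fixed requires dose ∝ CL: 25 × 1.722 = 43 μg.

43 μg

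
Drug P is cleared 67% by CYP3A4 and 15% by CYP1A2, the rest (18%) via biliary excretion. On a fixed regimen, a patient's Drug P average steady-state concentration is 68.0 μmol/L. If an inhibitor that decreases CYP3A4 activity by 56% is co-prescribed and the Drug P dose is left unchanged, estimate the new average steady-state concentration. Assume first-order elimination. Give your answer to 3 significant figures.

109 μmol/L

CYP3A4: 0.67 × 0.44 = 0.2948
CYP1A2: 0.15 (unchanged)
Other: 0.18 (unchanged)
CL_new/CL_old = 0.2948 + 0.15 + 0.18 = 0.6248.
With dosing unchanged, average steady-state concentration scales as 1/CL: 68.0 / 0.6248 = 109 μmol/L.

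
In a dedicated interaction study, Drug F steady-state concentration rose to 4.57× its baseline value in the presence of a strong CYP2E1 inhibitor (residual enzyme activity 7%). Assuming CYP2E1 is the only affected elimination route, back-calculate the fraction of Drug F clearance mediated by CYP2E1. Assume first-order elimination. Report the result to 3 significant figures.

0.840

Write x for the fraction cleared via CYP2E1. The observed steady-state concentration change means clearance fell to 1/4.57 = 0.2188 of baseline.
Setting x·0.07 + (1 − x) = 0.2188 and solving: x = (0.2188 − 1)/(0.07 − 1) = 0.840.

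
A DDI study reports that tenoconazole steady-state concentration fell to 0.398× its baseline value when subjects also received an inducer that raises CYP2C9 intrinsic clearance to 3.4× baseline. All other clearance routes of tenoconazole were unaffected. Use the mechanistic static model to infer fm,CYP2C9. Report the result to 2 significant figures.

CL'/CL = 1 / 0.398 = 2.513
3.4·fm + (1 − fm) = 2.513
fm = (2.513 − 1) / (3.4 − 1) = 0.63

0.63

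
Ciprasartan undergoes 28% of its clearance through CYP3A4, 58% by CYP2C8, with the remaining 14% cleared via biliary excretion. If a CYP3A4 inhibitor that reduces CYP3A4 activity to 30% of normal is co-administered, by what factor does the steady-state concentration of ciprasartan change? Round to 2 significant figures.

CYP3A4: 0.28 × 0.3 = 0.084
CYP2C8: 0.58 (unchanged)
Other: 0.14 (unchanged)
Relative clearance = 0.084 + 0.58 + 0.14 = 0.804.
Steady-state concentration is inversely proportional to clearance, so the fold-change is 1 / 0.804 = 1.2.

1.2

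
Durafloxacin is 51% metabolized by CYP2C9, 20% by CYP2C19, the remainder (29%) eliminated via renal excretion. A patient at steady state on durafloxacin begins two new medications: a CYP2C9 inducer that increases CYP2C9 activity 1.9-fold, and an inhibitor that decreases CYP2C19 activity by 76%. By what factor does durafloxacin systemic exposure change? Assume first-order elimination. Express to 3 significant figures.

The CYP2C9 pathway (51% of clearance) increases to 1.9× activity: 0.51 × 1.9 = 0.969.
The CYP2C19 pathway (20% of clearance) drops to 0.24× activity: 0.2 × 0.24 = 0.048.
Non-CYP routes (29%) are unchanged.
Relative clearance = 0.969 + 0.048 + 0.29 = 1.307.
Because systemic exposure varies inversely with clearance, the combined effect is 1 / 1.307 = 0.765.

0.765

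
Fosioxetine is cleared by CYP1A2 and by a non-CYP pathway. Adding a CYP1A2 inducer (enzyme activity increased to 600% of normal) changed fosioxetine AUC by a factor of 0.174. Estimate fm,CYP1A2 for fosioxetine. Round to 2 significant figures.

CL'/CL = 1 / 0.174 = 5.747
6·fm + (1 − fm) = 5.747
fm = (5.747 − 1) / (6 − 1) = 0.95

0.95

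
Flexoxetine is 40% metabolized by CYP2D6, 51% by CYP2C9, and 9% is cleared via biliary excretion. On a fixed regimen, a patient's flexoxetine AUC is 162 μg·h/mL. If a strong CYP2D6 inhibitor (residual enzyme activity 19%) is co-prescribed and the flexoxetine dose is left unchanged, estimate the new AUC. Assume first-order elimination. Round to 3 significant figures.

240 μg·h/mL

The CYP2D6 pathway (40% of clearance) is reduced to 0.19× activity: 0.4 × 0.19 = 0.076.
CYP2C9 (51%) and the residual 9% are unaffected.
New clearance relative to baseline: 0.076 + 0.51 + 0.09 = 0.676.
New AUC = baseline ÷ relative clearance = 162 / 0.676 = 240 μg·h/mL.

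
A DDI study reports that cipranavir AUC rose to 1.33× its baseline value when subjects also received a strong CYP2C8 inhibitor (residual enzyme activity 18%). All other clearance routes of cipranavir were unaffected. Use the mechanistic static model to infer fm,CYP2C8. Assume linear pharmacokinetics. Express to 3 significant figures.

0.303

Write x for the fraction cleared via CYP2C8. The observed AUC change means clearance fell to 1/1.33 = 0.7519 of baseline.
Only the CYP2C8 route changed, so 0.7519 = x·0.18 + (1 − x), giving x = 0.303.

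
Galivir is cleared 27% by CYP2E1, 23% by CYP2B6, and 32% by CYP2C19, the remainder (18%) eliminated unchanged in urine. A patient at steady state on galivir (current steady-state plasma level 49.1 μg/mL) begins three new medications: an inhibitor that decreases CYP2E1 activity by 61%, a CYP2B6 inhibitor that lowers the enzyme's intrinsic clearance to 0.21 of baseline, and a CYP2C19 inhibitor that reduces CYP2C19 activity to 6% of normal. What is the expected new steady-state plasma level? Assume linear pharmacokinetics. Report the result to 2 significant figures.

1.4 × 10² μg/mL

The CYP2E1 pathway (27% of clearance) falls to 0.39× activity: 0.27 × 0.39 = 0.1053.
The CYP2B6 pathway (23% of clearance) drops to 0.21× activity: 0.23 × 0.21 = 0.0483.
The CYP2C19 pathway (32% of clearance) drops to 0.06× activity: 0.32 × 0.06 = 0.0192.
The remaining 18% of clearance is unaffected.
New clearance relative to baseline: 0.1053 + 0.0483 + 0.0192 + 0.18 = 0.3528.
Dividing the baseline by the relative clearance: 49.1 / 0.3528 = 1.4 × 10² μg/mL.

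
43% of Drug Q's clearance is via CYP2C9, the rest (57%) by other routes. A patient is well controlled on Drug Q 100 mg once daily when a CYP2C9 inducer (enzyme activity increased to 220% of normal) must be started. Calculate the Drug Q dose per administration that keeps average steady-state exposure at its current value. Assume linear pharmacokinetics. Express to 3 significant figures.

152 mg

CYP2C9: 0.43 × 2.2 = 0.946
Other: 0.57 (unchanged)
New clearance relative to baseline: 0.946 + 0.57 = 1.516.
To maintain the same steady-state level, dose must scale with clearance: new dose = 100 × 1.516 = 152 mg.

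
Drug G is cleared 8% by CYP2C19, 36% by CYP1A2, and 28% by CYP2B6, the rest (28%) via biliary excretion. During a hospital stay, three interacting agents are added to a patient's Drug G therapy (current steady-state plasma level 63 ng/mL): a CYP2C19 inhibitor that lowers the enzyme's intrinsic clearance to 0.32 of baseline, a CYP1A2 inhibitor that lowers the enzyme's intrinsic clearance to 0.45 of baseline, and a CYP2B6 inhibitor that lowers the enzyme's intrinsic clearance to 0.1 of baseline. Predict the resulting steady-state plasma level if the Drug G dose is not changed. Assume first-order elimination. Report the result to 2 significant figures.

The CYP2C19 pathway (8% of clearance) drops to 0.32× activity: 0.08 × 0.32 = 0.0256.
The CYP1A2 pathway (36% of clearance) drops to 0.45× activity: 0.36 × 0.45 = 0.162.
The CYP2B6 pathway (28% of clearance) drops to 0.1× activity: 0.28 × 0.1 = 0.028.
The remaining 28% of clearance is unaffected.
Relative clearance = 0.0256 + 0.162 + 0.028 + 0.28 = 0.4956.
Steady-state plasma level ∝ 1/CL: new value = 63 / 0.4956 = 1.3 × 10² ng/mL.

1.3 × 10² ng/mL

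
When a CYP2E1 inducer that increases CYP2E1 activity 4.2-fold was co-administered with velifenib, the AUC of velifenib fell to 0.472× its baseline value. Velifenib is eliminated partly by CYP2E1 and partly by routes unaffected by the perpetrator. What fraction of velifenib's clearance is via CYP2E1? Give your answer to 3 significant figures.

CL'/CL = 1 / 0.472 = 2.119
4.2·fm + (1 − fm) = 2.119
fm = (2.119 − 1) / (4.2 − 1) = 0.350

0.350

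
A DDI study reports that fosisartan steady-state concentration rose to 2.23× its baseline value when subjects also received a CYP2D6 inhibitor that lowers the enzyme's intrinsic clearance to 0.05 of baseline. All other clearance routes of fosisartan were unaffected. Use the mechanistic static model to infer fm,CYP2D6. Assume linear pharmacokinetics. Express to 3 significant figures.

0.581

Call the CYP2D6 fraction fm. After the interaction, CL_new/CL_old = fm × 0.05 + (1 − fm).
Steady-state concentration ratio = 1 / (new CL fraction), so new CL fraction = 1 / 2.23 = 0.4484.
fm × 0.05 + 1 − fm = 0.4484  ⇒  fm × (0.05 − 1) = −0.5516  ⇒  fm = 0.581.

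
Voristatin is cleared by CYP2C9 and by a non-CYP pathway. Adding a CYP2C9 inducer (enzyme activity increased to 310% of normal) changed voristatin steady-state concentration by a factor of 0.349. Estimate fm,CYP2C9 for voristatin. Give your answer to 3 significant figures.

CL'/CL = 1 / 0.349 = 2.865
3.1·fm + (1 − fm) = 2.865
fm = (2.865 − 1) / (3.1 − 1) = 0.888

0.888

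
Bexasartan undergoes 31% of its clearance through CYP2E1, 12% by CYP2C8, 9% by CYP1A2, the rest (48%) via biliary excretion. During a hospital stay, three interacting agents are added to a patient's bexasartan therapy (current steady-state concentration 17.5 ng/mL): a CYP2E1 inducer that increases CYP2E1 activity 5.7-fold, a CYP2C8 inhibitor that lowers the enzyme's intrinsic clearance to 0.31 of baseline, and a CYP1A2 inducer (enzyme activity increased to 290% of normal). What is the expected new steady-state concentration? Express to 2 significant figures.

6.9 ng/mL

The CYP2E1 pathway (31% of clearance) increases to 5.7× activity: 0.31 × 5.7 = 1.767.
The CYP2C8 pathway (12% of clearance) drops to 0.31× activity: 0.12 × 0.31 = 0.0372.
The CYP1A2 pathway (9% of clearance) increases to 2.9× activity: 0.09 × 2.9 = 0.261.
Non-CYP routes (48%) are unchanged.
Relative clearance = 1.767 + 0.0372 + 0.261 + 0.48 = 2.5452.
New steady-state concentration = 17.5 / 2.5452 = 6.9 ng/mL (concentration scales inversely with clearance).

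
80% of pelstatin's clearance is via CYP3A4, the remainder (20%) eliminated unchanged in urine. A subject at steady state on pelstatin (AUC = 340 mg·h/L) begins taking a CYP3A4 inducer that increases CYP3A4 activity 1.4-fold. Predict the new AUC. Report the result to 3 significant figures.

CYP3A4: 0.8 × 1.4 = 1.12
Other: 0.2 (unchanged)
Relative clearance = 1.12 + 0.2 = 1.32.
AUC ∝ 1/CL, so new value = 340 / 1.32 = 258 mg·h/L.

258 mg·h/L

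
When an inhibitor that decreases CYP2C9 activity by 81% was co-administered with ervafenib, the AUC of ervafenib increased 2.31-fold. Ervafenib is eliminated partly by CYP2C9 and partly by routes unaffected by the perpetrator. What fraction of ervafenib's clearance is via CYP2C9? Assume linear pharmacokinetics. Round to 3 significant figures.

0.700

CL'/CL = 1 / 2.31 = 0.4329
0.19·fm + (1 − fm) = 0.4329
fm = (0.4329 − 1) / (0.19 − 1) = 0.700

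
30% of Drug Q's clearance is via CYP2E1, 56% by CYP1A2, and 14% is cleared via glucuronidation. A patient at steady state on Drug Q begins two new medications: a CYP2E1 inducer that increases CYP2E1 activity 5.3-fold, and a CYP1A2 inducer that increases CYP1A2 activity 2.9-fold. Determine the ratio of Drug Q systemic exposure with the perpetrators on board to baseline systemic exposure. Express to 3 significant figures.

0.298

CYP2E1: 0.3 × 5.3 = 1.59
CYP1A2: 0.56 × 2.9 = 1.624
Other: 0.14 (unchanged)
New clearance relative to baseline: 1.59 + 1.624 + 0.14 = 3.354.
Because systemic exposure varies inversely with clearance, the combined effect is 1 / 3.354 = 0.298.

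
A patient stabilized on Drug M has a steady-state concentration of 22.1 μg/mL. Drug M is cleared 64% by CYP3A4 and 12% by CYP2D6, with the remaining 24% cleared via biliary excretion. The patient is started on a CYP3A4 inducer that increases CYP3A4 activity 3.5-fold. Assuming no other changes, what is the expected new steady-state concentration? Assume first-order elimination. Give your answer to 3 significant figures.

The CYP3A4 pathway (64% of clearance) rises to 3.5× activity: 0.64 × 3.5 = 2.24.
CYP2D6 (12%) and the residual 24% are unaffected.
CL_new/CL_old = 2.24 + 0.12 + 0.24 = 2.6.
Steady-state concentration ∝ 1/CL, so new value = 22.1 / 2.6 = 8.50 μg/mL.

8.50 μg/mL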